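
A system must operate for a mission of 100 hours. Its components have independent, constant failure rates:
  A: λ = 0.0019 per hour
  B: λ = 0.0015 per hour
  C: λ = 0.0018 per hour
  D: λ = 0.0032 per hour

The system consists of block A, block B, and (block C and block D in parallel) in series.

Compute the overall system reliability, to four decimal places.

R(A) = exp(−0.0019 × 100) = 0.826959
R(B) = exp(−0.0015 × 100) = 0.860708
R(C) = exp(−0.0018 × 100) = 0.835270
R(D) = exp(−0.0032 × 100) = 0.726149
Parallel (C and D): 1 − (1 − 0.835270)(1 − 0.726149) = 0.954889
Series (A, B, and [0.954889]): 0.826959 × 0.860708 × 0.954889 = 0.6797

0.6797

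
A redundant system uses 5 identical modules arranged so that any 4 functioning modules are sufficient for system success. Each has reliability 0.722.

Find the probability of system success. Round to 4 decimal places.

R = Σ_{i=4}^{5} C(5,i) p^i (1−p)^{5−i} with p = 0.722
C(5,4)·0.722^4·0.278^1 = 0.377714
C(5,5)·0.722^5·0.278^0 = 0.196194
Sum = 0.5739

0.5739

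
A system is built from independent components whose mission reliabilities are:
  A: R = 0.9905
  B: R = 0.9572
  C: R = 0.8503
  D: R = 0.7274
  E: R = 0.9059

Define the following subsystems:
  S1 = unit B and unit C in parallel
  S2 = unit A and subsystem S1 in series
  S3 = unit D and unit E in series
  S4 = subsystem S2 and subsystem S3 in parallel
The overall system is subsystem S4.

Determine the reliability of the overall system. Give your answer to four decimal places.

Parallel (B and C): 1 − (1 − 0.957200)(1 − 0.850300) = 0.993593
Series (A and [0.993593]): 0.990500 × 0.993593 = 0.984154
Series (D and E): 0.727400 × 0.905900 = 0.658952
Parallel ([0.984154] and [0.658952]): 1 − (1 − 0.984154)(1 − 0.658952) = 0.9946

0.9946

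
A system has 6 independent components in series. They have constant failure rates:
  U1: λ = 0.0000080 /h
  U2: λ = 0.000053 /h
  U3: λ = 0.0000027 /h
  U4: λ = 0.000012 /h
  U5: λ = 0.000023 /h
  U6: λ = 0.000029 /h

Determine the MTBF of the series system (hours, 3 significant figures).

7830

Series of exponential components: λ_sys = Σ λ_i
λ_sys = 0.0000080 + 0.000053 + 0.0000027 + 0.000012 + 0.000023 + 0.000029 = 1.2770e-04 /h
MTBF = 1 / λ_sys = 7830 h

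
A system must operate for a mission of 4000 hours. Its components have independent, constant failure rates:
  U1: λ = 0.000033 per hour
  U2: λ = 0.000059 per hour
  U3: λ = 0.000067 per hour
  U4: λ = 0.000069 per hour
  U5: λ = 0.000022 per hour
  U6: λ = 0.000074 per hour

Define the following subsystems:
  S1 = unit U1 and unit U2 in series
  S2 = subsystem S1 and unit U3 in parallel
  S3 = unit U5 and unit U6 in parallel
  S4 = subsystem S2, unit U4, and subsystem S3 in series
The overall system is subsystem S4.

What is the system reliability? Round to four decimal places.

0.6887

R(U1) = exp(−0.000033 × 4000) = 0.876341
R(U2) = exp(−0.000059 × 4000) = 0.789781
R(U3) = exp(−0.000067 × 4000) = 0.764908
R(U4) = exp(−0.000069 × 4000) = 0.758813
R(U5) = exp(−0.000022 × 4000) = 0.915761
R(U6) = exp(−0.000074 × 4000) = 0.743787
Series (U1 and U2): 0.876341 × 0.789781 = 0.692117
Parallel ([0.692117] and U3): 1 − (1 − 0.692117)(1 − 0.764908) = 0.927619
Parallel (U5 and U6): 1 − (1 − 0.915761)(1 − 0.743787) = 0.978417
Series ([0.927619], U4, and [0.978417]): 0.927619 × 0.758813 × 0.978417 = 0.6887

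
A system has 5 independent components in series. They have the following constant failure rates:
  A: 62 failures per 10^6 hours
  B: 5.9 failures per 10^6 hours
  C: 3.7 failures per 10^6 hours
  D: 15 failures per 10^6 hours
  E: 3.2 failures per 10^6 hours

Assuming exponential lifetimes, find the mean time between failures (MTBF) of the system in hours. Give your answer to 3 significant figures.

Series of exponential components: λ_sys = Σ λ_i
λ_sys = 0.000062 + 0.0000059 + 0.0000037 + 0.000015 + 0.0000032 = 8.9800e-05 /h
MTBF = 1 / λ_sys = 11100 h

11100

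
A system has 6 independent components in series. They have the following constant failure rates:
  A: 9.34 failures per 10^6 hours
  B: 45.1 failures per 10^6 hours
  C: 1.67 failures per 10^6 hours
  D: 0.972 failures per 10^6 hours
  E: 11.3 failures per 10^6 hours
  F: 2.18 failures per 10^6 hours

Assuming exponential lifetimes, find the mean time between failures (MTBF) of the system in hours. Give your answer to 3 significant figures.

Series of exponential components: λ_sys = Σ λ_i
λ_sys = 0.00000934 + 0.0000451 + 0.00000167 + 0.000000972 + 0.0000113 + 0.00000218 = 7.0562e-05 /h
MTBF = 1 / λ_sys = 14200 h

14200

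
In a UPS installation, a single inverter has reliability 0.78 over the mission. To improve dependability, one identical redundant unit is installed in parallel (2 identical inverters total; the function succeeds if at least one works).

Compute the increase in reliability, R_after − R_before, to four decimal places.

R_before = 0.78
R_after = 1 − (1 − 0.78)^2 = 0.9516
ΔR = 0.9516 − 0.78 = 0.1716

0.1716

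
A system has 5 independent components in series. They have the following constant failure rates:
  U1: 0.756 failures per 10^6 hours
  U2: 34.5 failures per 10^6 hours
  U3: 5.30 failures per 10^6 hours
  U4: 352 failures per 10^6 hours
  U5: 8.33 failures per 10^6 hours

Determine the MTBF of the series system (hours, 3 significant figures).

2490

Series of exponential components: λ_sys = Σ λ_i
λ_sys = 0.000000756 + 0.0000345 + 0.00000530 + 0.000352 + 0.00000833 = 4.0089e-04 /h
MTBF = 1 / λ_sys = 2490 h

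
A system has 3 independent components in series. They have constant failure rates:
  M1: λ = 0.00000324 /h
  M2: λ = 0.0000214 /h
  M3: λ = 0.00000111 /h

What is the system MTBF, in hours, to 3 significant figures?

Series of exponential components: λ_sys = Σ λ_i
λ_sys = 0.00000324 + 0.0000214 + 0.00000111 = 2.5750e-05 /h
MTBF = 1 / λ_sys = 38800 h

38800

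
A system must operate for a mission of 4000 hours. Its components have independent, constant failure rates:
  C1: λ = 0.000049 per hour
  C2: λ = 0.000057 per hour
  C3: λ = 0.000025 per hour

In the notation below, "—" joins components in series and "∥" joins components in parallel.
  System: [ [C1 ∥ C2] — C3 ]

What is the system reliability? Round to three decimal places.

R(C1) = exp(−0.000049 × 4000) = 0.82201
R(C2) = exp(−0.000057 × 4000) = 0.79612
R(C3) = exp(−0.000025 × 4000) = 0.90484
Parallel (C1 and C2): 1 − (1 − 0.82201)(1 − 0.79612) = 0.96371
Series ([0.96371] and C3): 0.96371 × 0.90484 = 0.872

0.872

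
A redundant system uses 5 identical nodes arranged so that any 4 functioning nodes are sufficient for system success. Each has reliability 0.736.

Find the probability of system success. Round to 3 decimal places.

0.603

R = Σ_{i=4}^{5} C(5,i) p^i (1−p)^{5−i} with p = 0.736
C(5,4)·0.736^4·0.264^1 = 0.38733
C(5,5)·0.736^5·0.264^0 = 0.21597
Sum = 0.603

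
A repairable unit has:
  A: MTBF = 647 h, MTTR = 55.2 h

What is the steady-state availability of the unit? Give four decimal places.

0.9214

A(A) = MTBF/(MTBF+MTTR) = 647/(647+55.2) = 0.9214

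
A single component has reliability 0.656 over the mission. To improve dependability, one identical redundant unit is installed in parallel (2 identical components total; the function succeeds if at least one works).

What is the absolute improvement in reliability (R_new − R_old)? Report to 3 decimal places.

R_before = 0.656
R_after = 1 − (1 − 0.656)^2 = 0.882
ΔR = 0.882 − 0.656 = 0.226

0.226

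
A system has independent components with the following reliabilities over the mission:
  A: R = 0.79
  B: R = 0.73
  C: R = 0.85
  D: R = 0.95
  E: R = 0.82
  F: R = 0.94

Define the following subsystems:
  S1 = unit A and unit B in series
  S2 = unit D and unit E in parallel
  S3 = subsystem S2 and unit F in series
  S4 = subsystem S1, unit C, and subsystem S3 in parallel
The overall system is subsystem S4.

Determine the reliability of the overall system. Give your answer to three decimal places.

0.996

Series (A and B): 0.79000 × 0.73000 = 0.57670
Parallel (D and E): 1 − (1 − 0.95000)(1 − 0.82000) = 0.99100
Series ([0.99100] and F): 0.99100 × 0.94000 = 0.93154
Parallel ([0.57670], C, and [0.93154]): 1 − (1 − 0.57670)(1 − 0.85000)(1 − 0.93154) = 0.996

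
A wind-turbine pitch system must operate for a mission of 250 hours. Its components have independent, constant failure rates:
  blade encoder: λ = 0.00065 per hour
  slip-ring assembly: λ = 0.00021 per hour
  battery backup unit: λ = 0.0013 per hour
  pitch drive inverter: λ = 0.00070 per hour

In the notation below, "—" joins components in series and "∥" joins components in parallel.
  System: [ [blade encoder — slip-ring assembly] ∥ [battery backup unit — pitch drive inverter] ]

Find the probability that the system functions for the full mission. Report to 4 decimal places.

0.9239

R(blade encoder) = exp(−0.00065 × 250) = 0.850016
R(slip-ring assembly) = exp(−0.00021 × 250) = 0.948854
R(battery backup unit) = exp(−0.0013 × 250) = 0.722527
R(pitch drive inverter) = exp(−0.00070 × 250) = 0.839457
Series (blade encoder and slip-ring assembly): 0.850016 × 0.948854 = 0.806541
Series (battery backup unit and pitch drive inverter): 0.722527 × 0.839457 = 0.606530
Parallel ([0.806541] and [0.606530]): 1 − (1 − 0.806541)(1 − 0.606530) = 0.9239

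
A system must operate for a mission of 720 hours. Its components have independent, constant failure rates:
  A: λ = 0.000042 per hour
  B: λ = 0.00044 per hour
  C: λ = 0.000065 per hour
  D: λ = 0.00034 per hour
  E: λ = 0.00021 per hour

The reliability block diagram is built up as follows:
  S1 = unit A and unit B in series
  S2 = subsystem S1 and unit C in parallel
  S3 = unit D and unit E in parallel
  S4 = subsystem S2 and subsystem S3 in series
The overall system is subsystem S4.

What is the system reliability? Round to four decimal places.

R(A) = exp(−0.000042 × 720) = 0.970213
R(B) = exp(−0.00044 × 720) = 0.728476
R(C) = exp(−0.000065 × 720) = 0.954278
R(D) = exp(−0.00034 × 720) = 0.782861
R(E) = exp(−0.00021 × 720) = 0.859676
Series (A and B): 0.970213 × 0.728476 = 0.706777
Parallel ([0.706777] and C): 1 − (1 − 0.706777)(1 − 0.954278) = 0.986593
Parallel (D and E): 1 − (1 − 0.782861)(1 − 0.859676) = 0.969530
Series ([0.986593] and [0.969530]): 0.986593 × 0.969530 = 0.9565

0.9565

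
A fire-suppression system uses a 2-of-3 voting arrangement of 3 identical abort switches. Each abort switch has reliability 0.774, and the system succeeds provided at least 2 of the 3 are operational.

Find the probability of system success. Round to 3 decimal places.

0.870

R = Σ_{i=2}^{3} C(3,i) p^i (1−p)^{3−i} with p = 0.774
C(3,2)·0.774^2·0.226^1 = 0.40617
C(3,3)·0.774^3·0.226^0 = 0.46368
Sum = 0.870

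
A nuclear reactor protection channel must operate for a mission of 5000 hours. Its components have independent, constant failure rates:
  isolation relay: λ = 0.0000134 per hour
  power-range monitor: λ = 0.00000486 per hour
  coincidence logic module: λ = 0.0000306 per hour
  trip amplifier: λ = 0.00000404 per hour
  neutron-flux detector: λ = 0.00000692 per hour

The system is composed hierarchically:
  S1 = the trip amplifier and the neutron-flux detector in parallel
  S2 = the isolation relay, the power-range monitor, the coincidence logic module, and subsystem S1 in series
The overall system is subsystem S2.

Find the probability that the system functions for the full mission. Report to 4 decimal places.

0.7827

R(isolation relay) = exp(−0.0000134 × 5000) = 0.935195
R(power-range monitor) = exp(−0.00000486 × 5000) = 0.975993
R(coincidence logic module) = exp(−0.0000306 × 5000) = 0.858130
R(trip amplifier) = exp(−0.00000404 × 5000) = 0.980003
R(neutron-flux detector) = exp(−0.00000692 × 5000) = 0.965992
Parallel (trip amplifier and neutron-flux detector): 1 − (1 − 0.980003)(1 − 0.965992) = 0.999320
Series (isolation relay, power-range monitor, coincidence logic module, and [0.999320]): 0.935195 × 0.975993 × 0.858130 × 0.999320 = 0.7827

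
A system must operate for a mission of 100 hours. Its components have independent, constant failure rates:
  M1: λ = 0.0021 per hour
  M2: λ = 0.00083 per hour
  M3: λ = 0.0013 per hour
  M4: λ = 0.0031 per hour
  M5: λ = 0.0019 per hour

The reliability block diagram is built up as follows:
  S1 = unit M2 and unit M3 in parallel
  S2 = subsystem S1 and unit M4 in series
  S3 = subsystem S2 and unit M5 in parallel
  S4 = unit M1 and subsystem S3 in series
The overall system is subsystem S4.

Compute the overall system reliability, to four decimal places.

R(M1) = exp(−0.0021 × 100) = 0.810584
R(M2) = exp(−0.00083 × 100) = 0.920351
R(M3) = exp(−0.0013 × 100) = 0.878095
R(M4) = exp(−0.0031 × 100) = 0.733447
R(M5) = exp(−0.0019 × 100) = 0.826959
Parallel (M2 and M3): 1 − (1 − 0.920351)(1 − 0.878095) = 0.990290
Series ([0.990290] and M4): 0.990290 × 0.733447 = 0.726325
Parallel ([0.726325] and M5): 1 − (1 − 0.726325)(1 − 0.826959) = 0.952643
Series (M1 and [0.952643]): 0.810584 × 0.952643 = 0.7722

0.7722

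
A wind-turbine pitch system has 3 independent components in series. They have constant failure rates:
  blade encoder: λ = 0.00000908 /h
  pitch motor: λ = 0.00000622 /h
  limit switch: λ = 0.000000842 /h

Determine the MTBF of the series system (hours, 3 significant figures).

Series of exponential components: λ_sys = Σ λ_i
λ_sys = 0.00000908 + 0.00000622 + 0.000000842 = 1.6142e-05 /h
MTBF = 1 / λ_sys = 62000 h

62000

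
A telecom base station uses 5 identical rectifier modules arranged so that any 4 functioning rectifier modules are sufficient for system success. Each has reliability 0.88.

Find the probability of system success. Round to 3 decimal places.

R = Σ_{i=4}^{5} C(5,i) p^i (1−p)^{5−i} with p = 0.88
C(5,4)·0.88^4·0.12^1 = 0.35982
C(5,5)·0.88^5·0.12^0 = 0.52773
Sum = 0.888

0.888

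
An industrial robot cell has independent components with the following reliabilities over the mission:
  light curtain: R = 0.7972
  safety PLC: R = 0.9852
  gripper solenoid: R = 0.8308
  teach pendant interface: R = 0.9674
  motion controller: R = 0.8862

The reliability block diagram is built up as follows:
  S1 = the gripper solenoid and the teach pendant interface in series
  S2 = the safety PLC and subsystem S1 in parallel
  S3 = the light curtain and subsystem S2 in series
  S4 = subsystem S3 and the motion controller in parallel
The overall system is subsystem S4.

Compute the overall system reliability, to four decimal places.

Series (gripper solenoid and teach pendant interface): 0.830800 × 0.967400 = 0.803716
Parallel (safety PLC and [0.803716]): 1 − (1 − 0.985200)(1 − 0.803716) = 0.997095
Series (light curtain and [0.997095]): 0.797200 × 0.997095 = 0.794884
Parallel ([0.794884] and motion controller): 1 − (1 − 0.794884)(1 − 0.886200) = 0.9767

0.9767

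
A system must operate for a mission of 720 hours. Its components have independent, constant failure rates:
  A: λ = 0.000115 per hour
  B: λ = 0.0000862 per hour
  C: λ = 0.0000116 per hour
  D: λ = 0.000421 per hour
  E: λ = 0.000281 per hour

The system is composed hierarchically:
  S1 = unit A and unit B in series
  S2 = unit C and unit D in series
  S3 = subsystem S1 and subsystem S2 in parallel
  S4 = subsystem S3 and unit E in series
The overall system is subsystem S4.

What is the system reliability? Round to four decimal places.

0.7874

R(A) = exp(−0.000115 × 720) = 0.920535
R(B) = exp(−0.0000862 × 720) = 0.939823
R(C) = exp(−0.0000116 × 720) = 0.991683
R(D) = exp(−0.000421 × 720) = 0.738510
R(E) = exp(−0.000281 × 720) = 0.816833
Series (A and B): 0.920535 × 0.939823 = 0.865140
Series (C and D): 0.991683 × 0.738510 = 0.732368
Parallel ([0.865140] and [0.732368]): 1 − (1 − 0.865140)(1 − 0.732368) = 0.963907
Series ([0.963907] and E): 0.963907 × 0.816833 = 0.7874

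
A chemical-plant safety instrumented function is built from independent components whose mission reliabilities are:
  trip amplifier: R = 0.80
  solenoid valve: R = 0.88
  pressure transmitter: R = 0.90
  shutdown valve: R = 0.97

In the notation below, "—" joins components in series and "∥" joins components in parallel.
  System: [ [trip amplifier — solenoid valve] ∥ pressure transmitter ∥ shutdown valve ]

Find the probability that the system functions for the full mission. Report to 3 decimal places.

Series (trip amplifier and solenoid valve): 0.80000 × 0.88000 = 0.70400
Parallel ([0.70400], pressure transmitter, and shutdown valve): 1 − (1 − 0.70400)(1 − 0.90000)(1 − 0.97000) = 0.999

0.999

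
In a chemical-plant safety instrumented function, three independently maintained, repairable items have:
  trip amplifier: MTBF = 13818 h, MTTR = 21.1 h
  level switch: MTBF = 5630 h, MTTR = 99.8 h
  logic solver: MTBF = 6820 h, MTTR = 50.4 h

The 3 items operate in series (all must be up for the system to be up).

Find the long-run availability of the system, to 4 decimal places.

0.9739

A(trip amplifier) = MTBF/(MTBF+MTTR) = 13818/(13818+21.1) = 0.998475
A(level switch) = MTBF/(MTBF+MTTR) = 5630/(5630+99.8) = 0.982582
A(logic solver) = MTBF/(MTBF+MTTR) = 6820/(6820+50.4) = 0.992664
Series availability: 0.998475 × 0.982582 × 0.992664 = 0.9739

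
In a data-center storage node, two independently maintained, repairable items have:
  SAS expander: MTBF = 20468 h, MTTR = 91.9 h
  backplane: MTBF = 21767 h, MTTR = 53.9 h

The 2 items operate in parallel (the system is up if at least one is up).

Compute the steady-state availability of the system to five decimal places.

A(SAS expander) = MTBF/(MTBF+MTTR) = 20468/(20468+91.9) = 0.995530
A(backplane) = MTBF/(MTBF+MTTR) = 21767/(21767+53.9) = 0.997530
Parallel availability: 1 − (1 − 0.995530)(1 − 0.997530) = 0.99999

0.99999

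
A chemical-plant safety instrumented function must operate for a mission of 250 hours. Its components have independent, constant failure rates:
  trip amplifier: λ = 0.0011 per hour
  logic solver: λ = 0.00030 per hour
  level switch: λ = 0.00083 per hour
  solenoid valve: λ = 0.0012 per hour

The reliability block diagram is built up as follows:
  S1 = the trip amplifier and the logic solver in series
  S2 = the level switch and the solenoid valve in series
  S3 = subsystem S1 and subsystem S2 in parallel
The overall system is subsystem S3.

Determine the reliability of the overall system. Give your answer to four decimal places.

0.8825

R(trip amplifier) = exp(−0.0011 × 250) = 0.759572
R(logic solver) = exp(−0.00030 × 250) = 0.927743
R(level switch) = exp(−0.00083 × 250) = 0.812613
R(solenoid valve) = exp(−0.0012 × 250) = 0.740818
Series (trip amplifier and logic solver): 0.759572 × 0.927743 = 0.704688
Series (level switch and solenoid valve): 0.812613 × 0.740818 = 0.601998
Parallel ([0.704688] and [0.601998]): 1 − (1 − 0.704688)(1 − 0.601998) = 0.8825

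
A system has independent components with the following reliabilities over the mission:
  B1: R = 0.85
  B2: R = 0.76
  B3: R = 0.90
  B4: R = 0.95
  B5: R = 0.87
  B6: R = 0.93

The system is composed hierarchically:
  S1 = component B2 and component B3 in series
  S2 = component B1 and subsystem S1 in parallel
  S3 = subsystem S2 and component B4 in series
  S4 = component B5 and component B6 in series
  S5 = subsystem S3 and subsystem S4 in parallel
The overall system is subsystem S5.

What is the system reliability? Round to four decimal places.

Series (B2 and B3): 0.760000 × 0.900000 = 0.684000
Parallel (B1 and [0.684000]): 1 − (1 − 0.850000)(1 − 0.684000) = 0.952600
Series ([0.952600] and B4): 0.952600 × 0.950000 = 0.904970
Series (B5 and B6): 0.870000 × 0.930000 = 0.809100
Parallel ([0.904970] and [0.809100]): 1 − (1 − 0.904970)(1 − 0.809100) = 0.9819

0.9819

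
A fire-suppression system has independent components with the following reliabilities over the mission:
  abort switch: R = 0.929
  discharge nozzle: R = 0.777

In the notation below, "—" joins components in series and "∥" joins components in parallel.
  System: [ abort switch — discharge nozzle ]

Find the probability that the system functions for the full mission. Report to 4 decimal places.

0.7218

Series (abort switch and discharge nozzle): 0.929000 × 0.777000 = 0.7218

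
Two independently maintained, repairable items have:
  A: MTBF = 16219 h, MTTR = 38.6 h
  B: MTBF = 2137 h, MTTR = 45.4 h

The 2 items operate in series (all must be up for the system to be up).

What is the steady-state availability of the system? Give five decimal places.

0.97687

A(A) = MTBF/(MTBF+MTTR) = 16219/(16219+38.6) = 0.997626
A(B) = MTBF/(MTBF+MTTR) = 2137/(2137+45.4) = 0.979197
Series availability: 0.997626 × 0.979197 = 0.97687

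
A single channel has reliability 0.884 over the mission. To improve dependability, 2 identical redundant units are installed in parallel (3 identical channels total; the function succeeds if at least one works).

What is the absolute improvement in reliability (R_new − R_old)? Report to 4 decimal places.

0.1144

R_before = 0.884
R_after = 1 − (1 − 0.884)^3 = 0.9984
ΔR = 0.9984 − 0.884 = 0.1144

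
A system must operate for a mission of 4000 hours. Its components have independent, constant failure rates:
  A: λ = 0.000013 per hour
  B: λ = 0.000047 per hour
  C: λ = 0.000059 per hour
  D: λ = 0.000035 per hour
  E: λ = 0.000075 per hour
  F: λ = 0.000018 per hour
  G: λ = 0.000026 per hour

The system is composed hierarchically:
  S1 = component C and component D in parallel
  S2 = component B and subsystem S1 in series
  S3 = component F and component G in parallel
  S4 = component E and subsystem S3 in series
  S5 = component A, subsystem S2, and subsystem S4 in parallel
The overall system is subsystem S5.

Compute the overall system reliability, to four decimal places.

0.9974

R(A) = exp(−0.000013 × 4000) = 0.949329
R(B) = exp(−0.000047 × 4000) = 0.828615
R(C) = exp(−0.000059 × 4000) = 0.789781
R(D) = exp(−0.000035 × 4000) = 0.869358
R(E) = exp(−0.000075 × 4000) = 0.740818
R(F) = exp(−0.000018 × 4000) = 0.930531
R(G) = exp(−0.000026 × 4000) = 0.901225
Parallel (C and D): 1 − (1 − 0.789781)(1 − 0.869358) = 0.972537
Series (B and [0.972537]): 0.828615 × 0.972537 = 0.805859
Parallel (F and G): 1 − (1 − 0.930531)(1 − 0.901225) = 0.993138
Series (E and [0.993138]): 0.740818 × 0.993138 = 0.735735
Parallel (A, [0.805859], and [0.735735]): 1 − (1 − 0.949329)(1 − 0.805859)(1 − 0.735735) = 0.9974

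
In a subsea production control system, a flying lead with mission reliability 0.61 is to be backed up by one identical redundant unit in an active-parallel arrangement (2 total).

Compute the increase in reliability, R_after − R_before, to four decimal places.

R_before = 0.61
R_after = 1 − (1 − 0.61)^2 = 0.8479
ΔR = 0.8479 − 0.61 = 0.2379

0.2379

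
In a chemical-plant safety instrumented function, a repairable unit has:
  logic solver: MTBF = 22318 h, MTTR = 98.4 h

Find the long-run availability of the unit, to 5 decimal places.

0.99561

A(logic solver) = MTBF/(MTBF+MTTR) = 22318/(22318+98.4) = 0.99561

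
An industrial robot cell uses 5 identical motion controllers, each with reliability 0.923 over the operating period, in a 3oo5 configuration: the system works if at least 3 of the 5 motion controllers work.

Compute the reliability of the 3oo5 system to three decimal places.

R = Σ_{i=3}^{5} C(5,i) p^i (1−p)^{5−i} with p = 0.923
C(5,3)·0.923^3·0.077^2 = 0.04662
C(5,4)·0.923^4·0.077^1 = 0.27943
C(5,5)·0.923^5·0.077^0 = 0.66990
Sum = 0.996

0.996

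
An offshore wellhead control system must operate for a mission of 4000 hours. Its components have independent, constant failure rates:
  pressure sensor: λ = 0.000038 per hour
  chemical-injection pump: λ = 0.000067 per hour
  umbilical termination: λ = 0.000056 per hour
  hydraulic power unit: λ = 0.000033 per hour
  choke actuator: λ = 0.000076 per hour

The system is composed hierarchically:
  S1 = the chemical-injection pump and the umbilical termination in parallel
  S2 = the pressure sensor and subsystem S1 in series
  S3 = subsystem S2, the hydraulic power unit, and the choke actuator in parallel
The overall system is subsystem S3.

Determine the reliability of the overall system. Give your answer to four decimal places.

R(pressure sensor) = exp(−0.000038 × 4000) = 0.858988
R(chemical-injection pump) = exp(−0.000067 × 4000) = 0.764908
R(umbilical termination) = exp(−0.000056 × 4000) = 0.799315
R(hydraulic power unit) = exp(−0.000033 × 4000) = 0.876341
R(choke actuator) = exp(−0.000076 × 4000) = 0.737861
Parallel (chemical-injection pump and umbilical termination): 1 − (1 − 0.764908)(1 − 0.799315) = 0.952821
Series (pressure sensor and [0.952821]): 0.858988 × 0.952821 = 0.818462
Parallel ([0.818462], hydraulic power unit, and choke actuator): 1 − (1 − 0.818462)(1 − 0.876341)(1 − 0.737861) = 0.9941

0.9941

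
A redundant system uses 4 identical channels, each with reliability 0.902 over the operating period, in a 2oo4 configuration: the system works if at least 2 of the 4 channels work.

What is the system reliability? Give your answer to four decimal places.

R = Σ_{i=2}^{4} C(4,i) p^i (1−p)^{4−i} with p = 0.902
C(4,2)·0.902^2·0.098^2 = 0.046883
C(4,3)·0.902^3·0.098^1 = 0.287677
C(4,4)·0.902^4·0.098^0 = 0.661951
Sum = 0.9965

0.9965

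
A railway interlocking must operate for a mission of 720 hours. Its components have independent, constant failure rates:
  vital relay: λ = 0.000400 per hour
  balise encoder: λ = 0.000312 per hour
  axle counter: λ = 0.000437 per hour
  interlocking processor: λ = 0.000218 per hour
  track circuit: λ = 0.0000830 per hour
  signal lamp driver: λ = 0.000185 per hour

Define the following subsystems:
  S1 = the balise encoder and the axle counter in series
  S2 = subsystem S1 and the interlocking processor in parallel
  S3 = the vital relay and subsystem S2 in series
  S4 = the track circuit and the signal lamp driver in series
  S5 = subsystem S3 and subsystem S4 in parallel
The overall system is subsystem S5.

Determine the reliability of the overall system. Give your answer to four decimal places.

R(vital relay) = exp(−0.000400 × 720) = 0.749762
R(balise encoder) = exp(−0.000312 × 720) = 0.798804
R(axle counter) = exp(−0.000437 × 720) = 0.730052
R(interlocking processor) = exp(−0.000218 × 720) = 0.854738
R(track circuit) = exp(−0.0000830 × 720) = 0.941991
R(signal lamp driver) = exp(−0.000185 × 720) = 0.875290
Series (balise encoder and axle counter): 0.798804 × 0.730052 = 0.583168
Parallel ([0.583168] and interlocking processor): 1 − (1 − 0.583168)(1 − 0.854738) = 0.939450
Series (vital relay and [0.939450]): 0.749762 × 0.939450 = 0.704364
Series (track circuit and signal lamp driver): 0.941991 × 0.875290 = 0.824515
Parallel ([0.704364] and [0.824515]): 1 − (1 − 0.704364)(1 − 0.824515) = 0.9481

0.9481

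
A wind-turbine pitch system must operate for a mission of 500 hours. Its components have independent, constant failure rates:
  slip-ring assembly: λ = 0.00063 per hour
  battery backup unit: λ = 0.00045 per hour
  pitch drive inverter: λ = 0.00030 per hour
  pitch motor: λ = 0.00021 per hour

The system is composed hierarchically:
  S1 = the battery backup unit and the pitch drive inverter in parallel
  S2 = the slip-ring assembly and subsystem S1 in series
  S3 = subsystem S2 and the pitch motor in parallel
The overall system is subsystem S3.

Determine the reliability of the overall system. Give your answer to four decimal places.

0.9710

R(slip-ring assembly) = exp(−0.00063 × 500) = 0.729789
R(battery backup unit) = exp(−0.00045 × 500) = 0.798516
R(pitch drive inverter) = exp(−0.00030 × 500) = 0.860708
R(pitch motor) = exp(−0.00021 × 500) = 0.900325
Parallel (battery backup unit and pitch drive inverter): 1 − (1 − 0.798516)(1 − 0.860708) = 0.971935
Series (slip-ring assembly and [0.971935]): 0.729789 × 0.971935 = 0.709307
Parallel ([0.709307] and pitch motor): 1 − (1 − 0.709307)(1 − 0.900325) = 0.9710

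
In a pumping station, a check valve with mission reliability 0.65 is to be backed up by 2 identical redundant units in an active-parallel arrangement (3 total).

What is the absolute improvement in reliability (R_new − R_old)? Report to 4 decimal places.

0.3071

R_before = 0.65
R_after = 1 − (1 − 0.65)^3 = 0.9571
ΔR = 0.9571 − 0.65 = 0.3071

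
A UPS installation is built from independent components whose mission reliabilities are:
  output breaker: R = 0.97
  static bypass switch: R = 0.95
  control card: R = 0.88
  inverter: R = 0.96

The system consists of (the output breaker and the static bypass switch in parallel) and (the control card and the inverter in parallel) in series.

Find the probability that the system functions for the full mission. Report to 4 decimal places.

Parallel (output breaker and static bypass switch): 1 − (1 − 0.970000)(1 − 0.950000) = 0.998500
Parallel (control card and inverter): 1 − (1 − 0.880000)(1 − 0.960000) = 0.995200
Series ([0.998500] and [0.995200]): 0.998500 × 0.995200 = 0.9937

0.9937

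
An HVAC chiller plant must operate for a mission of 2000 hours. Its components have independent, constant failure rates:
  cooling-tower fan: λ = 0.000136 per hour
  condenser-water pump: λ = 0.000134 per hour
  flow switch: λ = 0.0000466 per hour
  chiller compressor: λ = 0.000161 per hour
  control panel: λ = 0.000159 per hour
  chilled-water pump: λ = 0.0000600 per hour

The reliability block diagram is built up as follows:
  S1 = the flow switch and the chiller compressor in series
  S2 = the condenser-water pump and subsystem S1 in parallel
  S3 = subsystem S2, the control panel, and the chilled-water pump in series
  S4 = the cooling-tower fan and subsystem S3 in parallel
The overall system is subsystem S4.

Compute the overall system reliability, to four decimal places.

R(cooling-tower fan) = exp(−0.000136 × 2000) = 0.761854
R(condenser-water pump) = exp(−0.000134 × 2000) = 0.764908
R(flow switch) = exp(−0.0000466 × 2000) = 0.911011
R(chiller compressor) = exp(−0.000161 × 2000) = 0.724698
R(control panel) = exp(−0.000159 × 2000) = 0.727603
R(chilled-water pump) = exp(−0.0000600 × 2000) = 0.886920
Series (flow switch and chiller compressor): 0.911011 × 0.724698 = 0.660208
Parallel (condenser-water pump and [0.660208]): 1 − (1 − 0.764908)(1 − 0.660208) = 0.920118
Series ([0.920118], control panel, and chilled-water pump): 0.920118 × 0.727603 × 0.886920 = 0.593776
Parallel (cooling-tower fan and [0.593776]): 1 − (1 − 0.761854)(1 − 0.593776) = 0.9033

0.9033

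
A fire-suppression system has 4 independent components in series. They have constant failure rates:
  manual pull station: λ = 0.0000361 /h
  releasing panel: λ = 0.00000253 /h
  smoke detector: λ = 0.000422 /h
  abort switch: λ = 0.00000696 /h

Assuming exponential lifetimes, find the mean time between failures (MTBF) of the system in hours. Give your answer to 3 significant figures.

2140

Series of exponential components: λ_sys = Σ λ_i
λ_sys = 0.0000361 + 0.00000253 + 0.000422 + 0.00000696 = 4.6759e-04 /h
MTBF = 1 / λ_sys = 2140 h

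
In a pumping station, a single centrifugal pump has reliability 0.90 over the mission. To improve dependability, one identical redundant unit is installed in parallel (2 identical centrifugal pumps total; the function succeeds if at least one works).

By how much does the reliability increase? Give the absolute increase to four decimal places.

0.0900

R_before = 0.90
R_after = 1 − (1 − 0.90)^2 = 0.9900
ΔR = 0.9900 − 0.90 = 0.0900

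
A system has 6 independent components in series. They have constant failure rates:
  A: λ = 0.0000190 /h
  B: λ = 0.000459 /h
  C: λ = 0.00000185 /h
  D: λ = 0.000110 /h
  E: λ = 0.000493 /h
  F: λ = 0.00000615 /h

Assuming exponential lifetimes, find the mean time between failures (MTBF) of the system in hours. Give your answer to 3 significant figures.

918

Series of exponential components: λ_sys = Σ λ_i
λ_sys = 0.0000190 + 0.000459 + 0.00000185 + 0.000110 + 0.000493 + 0.00000615 = 1.0890e-03 /h
MTBF = 1 / λ_sys = 918 h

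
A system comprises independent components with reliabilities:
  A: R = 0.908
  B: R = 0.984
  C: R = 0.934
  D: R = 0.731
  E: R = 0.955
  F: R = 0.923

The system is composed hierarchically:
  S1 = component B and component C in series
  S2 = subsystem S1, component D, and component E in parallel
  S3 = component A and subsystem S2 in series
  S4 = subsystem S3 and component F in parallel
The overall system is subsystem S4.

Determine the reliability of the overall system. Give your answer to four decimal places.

Series (B and C): 0.984000 × 0.934000 = 0.919056
Parallel ([0.919056], D, and E): 1 − (1 − 0.919056)(1 − 0.731000)(1 − 0.955000) = 0.999020
Series (A and [0.999020]): 0.908000 × 0.999020 = 0.907110
Parallel ([0.907110] and F): 1 − (1 − 0.907110)(1 − 0.923000) = 0.9928

0.9928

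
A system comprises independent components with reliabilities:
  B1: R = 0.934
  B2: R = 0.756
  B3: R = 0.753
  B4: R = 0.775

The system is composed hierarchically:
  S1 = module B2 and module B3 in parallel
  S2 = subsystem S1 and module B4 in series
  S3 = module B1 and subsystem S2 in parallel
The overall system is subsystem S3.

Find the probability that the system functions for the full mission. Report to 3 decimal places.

0.982

Parallel (B2 and B3): 1 − (1 − 0.75600)(1 − 0.75300) = 0.93973
Series ([0.93973] and B4): 0.93973 × 0.77500 = 0.72829
Parallel (B1 and [0.72829]): 1 − (1 − 0.93400)(1 − 0.72829) = 0.982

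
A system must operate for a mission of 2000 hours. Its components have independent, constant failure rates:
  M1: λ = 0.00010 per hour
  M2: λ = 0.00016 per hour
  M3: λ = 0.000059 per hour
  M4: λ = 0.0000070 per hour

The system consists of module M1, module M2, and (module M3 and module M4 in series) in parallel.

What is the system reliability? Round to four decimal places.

0.9939

R(M1) = exp(−0.00010 × 2000) = 0.818731
R(M2) = exp(−0.00016 × 2000) = 0.726149
R(M3) = exp(−0.000059 × 2000) = 0.888696
R(M4) = exp(−0.0000070 × 2000) = 0.986098
Series (M3 and M4): 0.888696 × 0.986098 = 0.876341
Parallel (M1, M2, and [0.876341]): 1 − (1 − 0.818731)(1 − 0.726149)(1 − 0.876341) = 0.9939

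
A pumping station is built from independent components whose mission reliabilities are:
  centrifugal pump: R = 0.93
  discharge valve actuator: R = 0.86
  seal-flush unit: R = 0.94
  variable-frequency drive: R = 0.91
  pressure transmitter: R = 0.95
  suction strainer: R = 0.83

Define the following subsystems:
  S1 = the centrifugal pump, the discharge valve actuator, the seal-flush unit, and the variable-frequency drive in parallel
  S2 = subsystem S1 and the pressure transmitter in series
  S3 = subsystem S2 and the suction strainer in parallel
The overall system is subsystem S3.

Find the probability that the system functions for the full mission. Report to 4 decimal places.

0.9915

Parallel (centrifugal pump, discharge valve actuator, seal-flush unit, and variable-frequency drive): 1 − (1 − 0.930000)(1 − 0.860000)(1 − 0.940000)(1 − 0.910000) = 0.999947
Series ([0.999947] and pressure transmitter): 0.999947 × 0.950000 = 0.949950
Parallel ([0.949950] and suction strainer): 1 − (1 − 0.949950)(1 − 0.830000) = 0.9915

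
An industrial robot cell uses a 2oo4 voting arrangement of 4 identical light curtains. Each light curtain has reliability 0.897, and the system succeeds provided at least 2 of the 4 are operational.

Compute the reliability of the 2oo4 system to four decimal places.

R = Σ_{i=2}^{4} C(4,i) p^i (1−p)^{4−i} with p = 0.897
C(4,2)·0.897^2·0.103^2 = 0.051217
C(4,3)·0.897^3·0.103^1 = 0.297355
C(4,4)·0.897^4·0.103^0 = 0.647396
Sum = 0.9960

0.9960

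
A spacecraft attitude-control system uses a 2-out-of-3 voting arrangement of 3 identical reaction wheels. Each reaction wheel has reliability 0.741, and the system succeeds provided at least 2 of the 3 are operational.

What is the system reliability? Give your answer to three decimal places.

R = Σ_{i=2}^{3} C(3,i) p^i (1−p)^{3−i} with p = 0.741
C(3,2)·0.741^2·0.259^1 = 0.42664
C(3,3)·0.741^3·0.259^0 = 0.40687
Sum = 0.834

0.834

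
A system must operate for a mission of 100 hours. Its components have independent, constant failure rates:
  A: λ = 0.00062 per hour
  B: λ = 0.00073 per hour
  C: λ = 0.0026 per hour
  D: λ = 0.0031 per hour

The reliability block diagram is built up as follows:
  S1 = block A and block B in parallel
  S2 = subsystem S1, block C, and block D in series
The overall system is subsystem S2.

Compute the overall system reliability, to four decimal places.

0.5631

R(A) = exp(−0.00062 × 100) = 0.939883
R(B) = exp(−0.00073 × 100) = 0.929601
R(C) = exp(−0.0026 × 100) = 0.771052
R(D) = exp(−0.0031 × 100) = 0.733447
Parallel (A and B): 1 − (1 − 0.939883)(1 − 0.929601) = 0.995768
Series ([0.995768], C, and D): 0.995768 × 0.771052 × 0.733447 = 0.5631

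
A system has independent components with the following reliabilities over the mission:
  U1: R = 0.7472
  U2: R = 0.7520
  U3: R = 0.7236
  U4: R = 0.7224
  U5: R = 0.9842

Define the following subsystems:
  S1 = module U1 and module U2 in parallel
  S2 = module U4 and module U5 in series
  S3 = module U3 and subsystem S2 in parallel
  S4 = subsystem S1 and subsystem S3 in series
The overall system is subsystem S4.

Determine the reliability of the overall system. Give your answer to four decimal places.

0.8624

Parallel (U1 and U2): 1 − (1 − 0.747200)(1 − 0.752000) = 0.937306
Series (U4 and U5): 0.722400 × 0.984200 = 0.710986
Parallel (U3 and [0.710986]): 1 − (1 − 0.723600)(1 − 0.710986) = 0.920117
Series ([0.937306] and [0.920117]): 0.937306 × 0.920117 = 0.8624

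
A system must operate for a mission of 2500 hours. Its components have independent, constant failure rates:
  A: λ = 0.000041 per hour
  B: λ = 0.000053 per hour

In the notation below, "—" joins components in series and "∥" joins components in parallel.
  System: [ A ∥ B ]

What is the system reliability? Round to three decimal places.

R(A) = exp(−0.000041 × 2500) = 0.90258
R(B) = exp(−0.000053 × 2500) = 0.87590
Parallel (A and B): 1 − (1 − 0.90258)(1 − 0.87590) = 0.988

0.988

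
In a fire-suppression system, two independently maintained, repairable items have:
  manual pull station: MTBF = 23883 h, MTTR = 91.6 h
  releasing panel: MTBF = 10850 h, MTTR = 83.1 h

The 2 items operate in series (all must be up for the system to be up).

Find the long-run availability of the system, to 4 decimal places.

A(manual pull station) = MTBF/(MTBF+MTTR) = 23883/(23883+91.6) = 0.996179
A(releasing panel) = MTBF/(MTBF+MTTR) = 10850/(10850+83.1) = 0.992399
Series availability: 0.996179 × 0.992399 = 0.9886

0.9886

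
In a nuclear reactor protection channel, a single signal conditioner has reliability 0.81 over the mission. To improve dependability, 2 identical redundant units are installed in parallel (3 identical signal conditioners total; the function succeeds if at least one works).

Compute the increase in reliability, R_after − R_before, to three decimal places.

0.183

R_before = 0.81
R_after = 1 − (1 − 0.81)^3 = 0.993
ΔR = 0.993 − 0.81 = 0.183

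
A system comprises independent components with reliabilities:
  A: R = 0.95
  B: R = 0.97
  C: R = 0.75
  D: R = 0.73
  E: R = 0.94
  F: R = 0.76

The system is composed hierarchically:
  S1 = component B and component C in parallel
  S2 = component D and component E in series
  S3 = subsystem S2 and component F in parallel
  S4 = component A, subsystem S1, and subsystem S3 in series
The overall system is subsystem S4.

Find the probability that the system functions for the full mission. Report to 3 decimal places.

0.872

Parallel (B and C): 1 − (1 − 0.97000)(1 − 0.75000) = 0.99250
Series (D and E): 0.73000 × 0.94000 = 0.68620
Parallel ([0.68620] and F): 1 − (1 − 0.68620)(1 − 0.76000) = 0.92469
Series (A, [0.99250], and [0.92469]): 0.95000 × 0.99250 × 0.92469 = 0.872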